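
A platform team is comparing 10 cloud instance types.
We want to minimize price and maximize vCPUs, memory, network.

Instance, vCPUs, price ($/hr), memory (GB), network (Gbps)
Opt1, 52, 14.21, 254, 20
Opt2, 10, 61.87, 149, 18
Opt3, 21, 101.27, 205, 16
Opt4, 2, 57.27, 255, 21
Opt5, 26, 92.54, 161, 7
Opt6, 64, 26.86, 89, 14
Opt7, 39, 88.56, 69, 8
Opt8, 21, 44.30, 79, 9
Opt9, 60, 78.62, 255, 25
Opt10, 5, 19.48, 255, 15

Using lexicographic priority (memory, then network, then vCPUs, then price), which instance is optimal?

First maximize memory: best is 255, kept {Opt4, Opt9, Opt10}.
Then maximize network: best is 25, kept {Opt9}.

Opt9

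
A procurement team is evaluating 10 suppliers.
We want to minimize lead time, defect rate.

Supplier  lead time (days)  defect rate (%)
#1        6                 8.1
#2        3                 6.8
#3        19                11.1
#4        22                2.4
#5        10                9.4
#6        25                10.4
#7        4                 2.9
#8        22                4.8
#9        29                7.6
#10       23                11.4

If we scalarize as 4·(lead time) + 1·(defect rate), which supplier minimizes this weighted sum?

#1: 4·6 + 1·8.1 = 32.1
#2: 4·3 + 1·6.8 = 18.8
#3: 4·19 + 1·11.1 = 87.1
#4: 4·22 + 1·2.4 = 90.4
#5: 4·10 + 1·9.4 = 49.4
#6: 4·25 + 1·10.4 = 110.4
#7: 4·4 + 1·2.9 = 18.9
#8: 4·22 + 1·4.8 = 92.8
#9: 4·29 + 1·7.6 = 123.6
#10: 4·23 + 1·11.4 = 103.4
Lowest: #2 at 18.8.

#2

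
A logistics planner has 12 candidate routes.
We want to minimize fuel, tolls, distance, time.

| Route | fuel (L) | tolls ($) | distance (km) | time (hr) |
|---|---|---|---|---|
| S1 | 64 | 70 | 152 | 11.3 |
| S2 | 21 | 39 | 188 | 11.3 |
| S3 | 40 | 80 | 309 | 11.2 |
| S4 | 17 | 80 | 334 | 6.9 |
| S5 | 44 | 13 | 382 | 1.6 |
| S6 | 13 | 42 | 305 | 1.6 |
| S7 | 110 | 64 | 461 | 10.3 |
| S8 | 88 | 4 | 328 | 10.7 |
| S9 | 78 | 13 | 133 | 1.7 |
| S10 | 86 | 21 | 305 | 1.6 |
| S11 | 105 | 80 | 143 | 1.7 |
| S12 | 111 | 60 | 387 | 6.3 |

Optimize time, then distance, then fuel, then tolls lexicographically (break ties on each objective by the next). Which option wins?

First minimize time: best is 1.6, kept {S5, S6, S10}.
Then minimize distance: best is 305, kept {S6, S10}.
Then minimize fuel: best is 13, kept {S6}.

S6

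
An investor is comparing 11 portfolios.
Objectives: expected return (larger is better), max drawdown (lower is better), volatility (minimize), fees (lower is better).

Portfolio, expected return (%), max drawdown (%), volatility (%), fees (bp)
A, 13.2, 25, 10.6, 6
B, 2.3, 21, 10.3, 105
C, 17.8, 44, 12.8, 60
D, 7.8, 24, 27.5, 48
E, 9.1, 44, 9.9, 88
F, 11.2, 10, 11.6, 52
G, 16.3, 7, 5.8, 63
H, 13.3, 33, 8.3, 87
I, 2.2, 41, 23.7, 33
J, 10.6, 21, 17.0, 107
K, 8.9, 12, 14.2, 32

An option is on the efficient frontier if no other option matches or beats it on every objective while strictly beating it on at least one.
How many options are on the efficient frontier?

5

A: not dominated (best fees).
B: dominated by G (expected return 16.3≥2.3, max drawdown 7≤21, volatility 5.8≤10.3, fees 63≤105).
C: not dominated (best expected return).
D: dominated by K (expected return 8.9≥7.8, max drawdown 12≤24, volatility 14.2≤27.5, fees 32≤48).
E: dominated by G (expected return 16.3≥9.1, max drawdown 7≤44, volatility 5.8≤9.9, fees 63≤88).
F: not dominated.
G: not dominated (best max drawdown).
H: dominated by G (expected return 16.3≥13.3, max drawdown 7≤33, volatility 5.8≤8.3, fees 63≤87).
I: dominated by A (expected return 13.2≥2.2, max drawdown 25≤41, volatility 10.6≤23.7, fees 6≤33).
J: dominated by F (expected return 11.2≥10.6, max drawdown 10≤21, volatility 11.6≤17.0, fees 52≤107).
K: not dominated.
Pareto-optimal: A, C, F, G, K → 5.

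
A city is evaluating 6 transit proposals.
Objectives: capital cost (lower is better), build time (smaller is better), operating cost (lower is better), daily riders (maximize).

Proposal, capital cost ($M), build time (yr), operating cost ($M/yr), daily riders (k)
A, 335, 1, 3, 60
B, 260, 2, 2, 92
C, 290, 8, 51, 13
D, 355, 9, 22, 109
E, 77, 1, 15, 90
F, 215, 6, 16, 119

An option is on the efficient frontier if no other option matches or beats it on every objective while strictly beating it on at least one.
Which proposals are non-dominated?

A, B, E, F

A: not dominated.
B: not dominated (best operating cost).
C: dominated by B (capital cost 260≤290, build time 2≤8, operating cost 2≤51, daily riders 92≥13).
D: dominated by F (capital cost 215≤355, build time 6≤9, operating cost 16≤22, daily riders 119≥109).
E: not dominated (best capital cost).
F: not dominated (best daily riders).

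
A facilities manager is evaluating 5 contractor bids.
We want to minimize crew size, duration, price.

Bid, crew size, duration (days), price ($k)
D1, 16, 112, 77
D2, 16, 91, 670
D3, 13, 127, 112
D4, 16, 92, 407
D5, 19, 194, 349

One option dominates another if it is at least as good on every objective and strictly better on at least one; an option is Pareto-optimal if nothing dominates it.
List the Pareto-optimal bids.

D1: not dominated (best price).
D2: not dominated (best duration).
D3: not dominated (best crew size).
D4: not dominated.
D5: dominated by D1 (crew size 16≤19, duration 112≤194, price 77≤349).

D1, D2, D3, D4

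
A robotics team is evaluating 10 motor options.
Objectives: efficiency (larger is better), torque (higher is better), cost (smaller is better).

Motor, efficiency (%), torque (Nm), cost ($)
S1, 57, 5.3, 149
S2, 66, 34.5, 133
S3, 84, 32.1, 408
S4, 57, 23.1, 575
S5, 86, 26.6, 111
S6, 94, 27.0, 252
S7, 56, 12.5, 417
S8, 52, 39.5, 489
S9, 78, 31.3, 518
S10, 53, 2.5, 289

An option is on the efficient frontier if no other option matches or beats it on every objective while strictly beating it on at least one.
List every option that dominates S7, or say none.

S2, S3, S5, S6

S2: efficiency 66≥56, torque 34.5≥12.5, cost 133≤417 — dominates S7.
S3: efficiency 84≥56, torque 32.1≥12.5, cost 408≤417 — dominates S7.
S5: efficiency 86≥56, torque 26.6≥12.5, cost 111≤417 — dominates S7.
S6: efficiency 94≥56, torque 27.0≥12.5, cost 252≤417 — dominates S7.
Others (S1, S4, S8, S9, S10) are each worse than S7 on at least one objective.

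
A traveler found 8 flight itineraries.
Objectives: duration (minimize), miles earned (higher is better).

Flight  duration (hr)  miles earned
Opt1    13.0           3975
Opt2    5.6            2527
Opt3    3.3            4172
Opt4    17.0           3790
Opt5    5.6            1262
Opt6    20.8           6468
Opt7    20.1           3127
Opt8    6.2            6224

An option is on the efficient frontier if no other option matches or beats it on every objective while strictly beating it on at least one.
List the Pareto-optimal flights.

Opt3, Opt6, Opt8

Opt1: dominated by Opt3 (duration 3.3≤13.0, miles earned 4172≥3975).
Opt2: dominated by Opt3 (duration 3.3≤5.6, miles earned 4172≥2527).
Opt3: not dominated (best duration).
Opt4: dominated by Opt1 (duration 13.0≤17.0, miles earned 3975≥3790).
Opt5: dominated by Opt2 (duration 5.6≤5.6, miles earned 2527≥1262).
Opt6: not dominated (best miles earned).
Opt7: dominated by Opt1 (duration 13.0≤20.1, miles earned 3975≥3127).
Opt8: not dominated.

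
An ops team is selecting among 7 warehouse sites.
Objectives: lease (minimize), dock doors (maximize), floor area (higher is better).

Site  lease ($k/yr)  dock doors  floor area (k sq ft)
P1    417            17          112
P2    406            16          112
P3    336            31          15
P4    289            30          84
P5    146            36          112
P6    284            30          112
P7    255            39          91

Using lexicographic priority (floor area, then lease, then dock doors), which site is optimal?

First maximize floor area: best is 112, kept {P1, P2, P5, P6}.
Then minimize lease: best is 146, kept {P5}.

P5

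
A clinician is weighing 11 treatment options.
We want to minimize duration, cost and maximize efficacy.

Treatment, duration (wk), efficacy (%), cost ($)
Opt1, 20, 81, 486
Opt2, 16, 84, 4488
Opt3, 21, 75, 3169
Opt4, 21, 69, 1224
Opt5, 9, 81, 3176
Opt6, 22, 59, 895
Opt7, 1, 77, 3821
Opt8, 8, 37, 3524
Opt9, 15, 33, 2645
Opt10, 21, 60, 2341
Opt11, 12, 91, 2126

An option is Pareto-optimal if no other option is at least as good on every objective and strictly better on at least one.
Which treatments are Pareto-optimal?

Opt1: not dominated (best cost).
Opt2: dominated by Opt11 (duration 12≤16, efficacy 91≥84, cost 2126≤4488).
Opt3: dominated by Opt1 (duration 20≤21, efficacy 81≥75, cost 486≤3169).
Opt4: dominated by Opt1 (duration 20≤21, efficacy 81≥69, cost 486≤1224).
Opt5: not dominated.
Opt6: dominated by Opt1 (duration 20≤22, efficacy 81≥59, cost 486≤895).
Opt7: not dominated (best duration).
Opt8: not dominated.
Opt9: dominated by Opt11 (duration 12≤15, efficacy 91≥33, cost 2126≤2645).
Opt10: dominated by Opt1 (duration 20≤21, efficacy 81≥60, cost 486≤2341).
Opt11: not dominated (best efficacy).

Opt1, Opt5, Opt7, Opt8, Opt11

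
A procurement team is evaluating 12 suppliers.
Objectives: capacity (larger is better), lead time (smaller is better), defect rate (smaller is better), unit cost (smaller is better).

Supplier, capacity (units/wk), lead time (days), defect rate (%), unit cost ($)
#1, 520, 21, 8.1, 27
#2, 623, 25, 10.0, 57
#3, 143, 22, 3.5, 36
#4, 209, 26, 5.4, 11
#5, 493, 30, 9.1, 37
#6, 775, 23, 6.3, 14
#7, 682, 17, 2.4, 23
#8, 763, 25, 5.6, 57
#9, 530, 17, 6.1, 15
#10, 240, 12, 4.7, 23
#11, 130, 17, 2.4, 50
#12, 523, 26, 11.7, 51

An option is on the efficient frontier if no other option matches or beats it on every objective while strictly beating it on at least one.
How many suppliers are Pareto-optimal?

6

#1: dominated by #7 (capacity 682≥520, lead time 17≤21, defect rate 2.4≤8.1, unit cost 23≤27).
#2: dominated by #6 (capacity 775≥623, lead time 23≤25, defect rate 6.3≤10.0, unit cost 14≤57).
#3: dominated by #7 (capacity 682≥143, lead time 17≤22, defect rate 2.4≤3.5, unit cost 23≤36).
#4: not dominated (best unit cost).
#5: dominated by #1 (capacity 520≥493, lead time 21≤30, defect rate 8.1≤9.1, unit cost 27≤37).
#6: not dominated (best capacity).
#7: not dominated.
#8: not dominated.
#9: not dominated.
#10: not dominated (best lead time).
#11: dominated by #7 (capacity 682≥130, lead time 17≤17, defect rate 2.4≤2.4, unit cost 23≤50).
#12: dominated by #6 (capacity 775≥523, lead time 23≤26, defect rate 6.3≤11.7, unit cost 14≤51).
Pareto-optimal: #4, #6, #7, #8, #9, #10 → 6.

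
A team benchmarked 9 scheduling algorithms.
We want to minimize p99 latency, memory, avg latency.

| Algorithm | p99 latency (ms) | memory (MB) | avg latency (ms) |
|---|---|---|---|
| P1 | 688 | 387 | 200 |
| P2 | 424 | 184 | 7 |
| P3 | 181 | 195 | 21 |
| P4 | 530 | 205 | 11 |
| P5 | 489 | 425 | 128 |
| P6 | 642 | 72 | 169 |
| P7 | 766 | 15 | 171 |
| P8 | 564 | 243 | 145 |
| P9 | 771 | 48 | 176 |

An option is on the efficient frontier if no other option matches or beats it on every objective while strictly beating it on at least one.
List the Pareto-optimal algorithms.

P2, P3, P6, P7

P1: dominated by P2 (p99 latency 424≤688, memory 184≤387, avg latency 7≤200).
P2: not dominated (best avg latency).
P3: not dominated (best p99 latency).
P4: dominated by P2 (p99 latency 424≤530, memory 184≤205, avg latency 7≤11).
P5: dominated by P2 (p99 latency 424≤489, memory 184≤425, avg latency 7≤128).
P6: not dominated.
P7: not dominated (best memory).
P8: dominated by P2 (p99 latency 424≤564, memory 184≤243, avg latency 7≤145).
P9: dominated by P7 (p99 latency 766≤771, memory 15≤48, avg latency 171≤176).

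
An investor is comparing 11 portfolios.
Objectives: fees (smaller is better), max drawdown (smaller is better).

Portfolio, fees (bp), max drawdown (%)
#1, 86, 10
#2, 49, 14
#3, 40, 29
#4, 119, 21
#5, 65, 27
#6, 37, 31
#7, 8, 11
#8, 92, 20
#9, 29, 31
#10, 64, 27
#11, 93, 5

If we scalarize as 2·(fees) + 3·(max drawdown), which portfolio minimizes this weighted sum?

#7

#1: 2·86 + 3·10 = 202
#2: 2·49 + 3·14 = 140
#3: 2·40 + 3·29 = 167
#4: 2·119 + 3·21 = 301
#5: 2·65 + 3·27 = 211
#6: 2·37 + 3·31 = 167
#7: 2·8 + 3·11 = 49
#8: 2·92 + 3·20 = 244
#9: 2·29 + 3·31 = 151
#10: 2·64 + 3·27 = 209
#11: 2·93 + 3·5 = 201
Lowest: #7 at 49.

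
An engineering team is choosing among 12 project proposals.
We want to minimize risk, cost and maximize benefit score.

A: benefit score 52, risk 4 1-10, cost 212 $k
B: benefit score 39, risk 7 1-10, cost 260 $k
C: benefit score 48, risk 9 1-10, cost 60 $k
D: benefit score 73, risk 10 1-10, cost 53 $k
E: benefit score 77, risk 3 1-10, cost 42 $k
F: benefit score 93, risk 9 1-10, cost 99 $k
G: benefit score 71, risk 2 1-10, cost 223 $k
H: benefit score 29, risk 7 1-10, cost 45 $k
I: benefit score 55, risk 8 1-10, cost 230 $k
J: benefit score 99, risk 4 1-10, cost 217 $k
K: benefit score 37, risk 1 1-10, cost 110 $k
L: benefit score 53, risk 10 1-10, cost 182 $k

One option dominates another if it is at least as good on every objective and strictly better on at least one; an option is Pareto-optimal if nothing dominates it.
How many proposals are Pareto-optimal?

5

A: dominated by E (benefit score 77≥52, risk 3≤4, cost 42≤212).
B: dominated by A (benefit score 52≥39, risk 4≤7, cost 212≤260).
C: dominated by E (benefit score 77≥48, risk 3≤9, cost 42≤60).
D: dominated by E (benefit score 77≥73, risk 3≤10, cost 42≤53).
E: not dominated (best cost).
F: not dominated.
G: not dominated.
H: dominated by E (benefit score 77≥29, risk 3≤7, cost 42≤45).
I: dominated by E (benefit score 77≥55, risk 3≤8, cost 42≤230).
J: not dominated (best benefit score).
K: not dominated (best risk).
L: dominated by D (benefit score 73≥53, risk 10≤10, cost 53≤182).
Pareto-optimal: E, F, G, J, K → 5.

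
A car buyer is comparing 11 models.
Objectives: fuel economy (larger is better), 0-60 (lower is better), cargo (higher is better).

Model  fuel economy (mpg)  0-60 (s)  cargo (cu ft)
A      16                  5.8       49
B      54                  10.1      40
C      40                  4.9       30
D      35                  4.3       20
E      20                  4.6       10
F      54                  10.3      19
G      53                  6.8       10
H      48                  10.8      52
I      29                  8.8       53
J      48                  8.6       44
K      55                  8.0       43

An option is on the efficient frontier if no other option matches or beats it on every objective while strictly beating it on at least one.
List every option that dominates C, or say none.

none

A: worse on fuel economy (16 vs 40).
B: worse on 0-60 (10.1 vs 4.9).
D: worse on fuel economy (35 vs 40).
E: worse on fuel economy (20 vs 40).
F: worse on 0-60 (10.3 vs 4.9).
G: worse on 0-60 (6.8 vs 4.9).
H: worse on 0-60 (10.8 vs 4.9).
I: worse on fuel economy (29 vs 40).
J: worse on 0-60 (8.6 vs 4.9).
K: worse on 0-60 (8.0 vs 4.9).
No option dominates C.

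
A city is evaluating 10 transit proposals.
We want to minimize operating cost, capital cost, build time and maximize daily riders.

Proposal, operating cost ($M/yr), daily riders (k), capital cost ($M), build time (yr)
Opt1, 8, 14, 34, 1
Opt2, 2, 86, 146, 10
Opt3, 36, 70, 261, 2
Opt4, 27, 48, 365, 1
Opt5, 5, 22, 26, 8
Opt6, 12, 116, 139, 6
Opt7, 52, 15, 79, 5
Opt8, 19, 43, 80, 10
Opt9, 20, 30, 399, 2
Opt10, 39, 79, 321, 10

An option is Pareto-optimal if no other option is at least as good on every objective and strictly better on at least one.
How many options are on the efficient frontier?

Opt1: not dominated.
Opt2: not dominated (best operating cost).
Opt3: not dominated.
Opt4: not dominated.
Opt5: not dominated (best capital cost).
Opt6: not dominated (best daily riders).
Opt7: not dominated.
Opt8: not dominated.
Opt9: not dominated.
Opt10: dominated by Opt2 (operating cost 2≤39, daily riders 86≥79, capital cost 146≤321, build time 10≤10).
Pareto-optimal: Opt1, Opt2, Opt3, Opt4, Opt5, Opt6, Opt7, Opt8, Opt9 → 9.

9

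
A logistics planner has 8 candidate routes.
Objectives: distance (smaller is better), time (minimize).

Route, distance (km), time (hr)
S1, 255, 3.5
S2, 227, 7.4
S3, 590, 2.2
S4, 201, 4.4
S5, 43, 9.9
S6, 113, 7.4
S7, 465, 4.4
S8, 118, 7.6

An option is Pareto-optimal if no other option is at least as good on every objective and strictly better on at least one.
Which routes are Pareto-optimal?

S1: not dominated.
S2: dominated by S4 (distance 201≤227, time 4.4≤7.4).
S3: not dominated (best time).
S4: not dominated.
S5: not dominated (best distance).
S6: not dominated.
S7: dominated by S1 (distance 255≤465, time 3.5≤4.4).
S8: dominated by S6 (distance 113≤118, time 7.4≤7.6).

S1, S3, S4, S5, S6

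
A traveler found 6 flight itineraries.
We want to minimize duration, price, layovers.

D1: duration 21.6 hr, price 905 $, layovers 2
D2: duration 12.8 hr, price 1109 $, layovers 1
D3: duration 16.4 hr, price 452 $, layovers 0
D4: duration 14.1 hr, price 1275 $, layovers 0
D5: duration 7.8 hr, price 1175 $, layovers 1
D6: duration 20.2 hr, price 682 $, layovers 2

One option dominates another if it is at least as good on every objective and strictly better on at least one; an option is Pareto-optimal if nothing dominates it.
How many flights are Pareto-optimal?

D1: dominated by D3 (duration 16.4≤21.6, price 452≤905, layovers 0≤2).
D2: not dominated.
D3: not dominated (best price).
D4: not dominated.
D5: not dominated (best duration).
D6: dominated by D3 (duration 16.4≤20.2, price 452≤682, layovers 0≤2).
Pareto-optimal: D2, D3, D4, D5 → 4.

4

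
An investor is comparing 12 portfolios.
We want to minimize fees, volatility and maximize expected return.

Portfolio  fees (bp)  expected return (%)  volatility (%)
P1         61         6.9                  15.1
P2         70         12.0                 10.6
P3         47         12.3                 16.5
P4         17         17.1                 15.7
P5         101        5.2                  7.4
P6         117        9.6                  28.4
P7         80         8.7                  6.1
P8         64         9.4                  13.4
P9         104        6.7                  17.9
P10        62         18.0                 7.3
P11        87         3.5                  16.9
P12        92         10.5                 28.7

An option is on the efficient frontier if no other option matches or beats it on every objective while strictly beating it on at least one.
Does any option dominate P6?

P2 vs P6: fees 70≤117, expected return 12.0≥9.6, volatility 10.6≤28.4 — P2 is at least as good on every objective and strictly better on at least one, so P2 dominates P6.

Yes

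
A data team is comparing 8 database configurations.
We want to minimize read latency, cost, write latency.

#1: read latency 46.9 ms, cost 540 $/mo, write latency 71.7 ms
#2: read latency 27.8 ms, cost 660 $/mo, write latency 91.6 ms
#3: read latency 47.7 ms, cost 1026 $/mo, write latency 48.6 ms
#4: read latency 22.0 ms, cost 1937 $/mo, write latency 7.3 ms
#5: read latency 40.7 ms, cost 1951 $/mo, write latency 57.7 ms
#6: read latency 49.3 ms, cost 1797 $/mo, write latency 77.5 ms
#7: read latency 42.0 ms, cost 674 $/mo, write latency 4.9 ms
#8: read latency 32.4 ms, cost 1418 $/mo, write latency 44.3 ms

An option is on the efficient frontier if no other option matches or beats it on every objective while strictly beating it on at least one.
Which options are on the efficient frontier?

#1: not dominated (best cost).
#2: not dominated.
#3: dominated by #7 (read latency 42.0≤47.7, cost 674≤1026, write latency 4.9≤48.6).
#4: not dominated (best read latency).
#5: dominated by #4 (read latency 22.0≤40.7, cost 1937≤1951, write latency 7.3≤57.7).
#6: dominated by #1 (read latency 46.9≤49.3, cost 540≤1797, write latency 71.7≤77.5).
#7: not dominated (best write latency).
#8: not dominated.

#1, #2, #4, #7, #8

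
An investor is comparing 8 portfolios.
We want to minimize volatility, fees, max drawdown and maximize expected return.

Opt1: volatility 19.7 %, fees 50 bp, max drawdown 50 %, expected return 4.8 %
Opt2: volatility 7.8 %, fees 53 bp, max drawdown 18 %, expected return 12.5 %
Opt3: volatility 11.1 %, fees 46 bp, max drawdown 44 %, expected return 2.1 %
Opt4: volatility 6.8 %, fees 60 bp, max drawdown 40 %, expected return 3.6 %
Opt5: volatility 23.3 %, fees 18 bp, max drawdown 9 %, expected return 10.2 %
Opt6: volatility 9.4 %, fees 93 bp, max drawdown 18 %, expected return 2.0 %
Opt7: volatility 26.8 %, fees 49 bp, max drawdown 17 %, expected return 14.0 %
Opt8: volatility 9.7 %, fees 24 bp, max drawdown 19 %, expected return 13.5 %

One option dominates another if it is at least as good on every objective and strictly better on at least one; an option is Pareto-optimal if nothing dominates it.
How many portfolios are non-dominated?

Opt1: dominated by Opt8 (volatility 9.7≤19.7, fees 24≤50, max drawdown 19≤50, expected return 13.5≥4.8).
Opt2: not dominated.
Opt3: dominated by Opt8 (volatility 9.7≤11.1, fees 24≤46, max drawdown 19≤44, expected return 13.5≥2.1).
Opt4: not dominated (best volatility).
Opt5: not dominated (best fees).
Opt6: dominated by Opt2 (volatility 7.8≤9.4, fees 53≤93, max drawdown 18≤18, expected return 12.5≥2.0).
Opt7: not dominated (best expected return).
Opt8: not dominated.
Pareto-optimal: Opt2, Opt4, Opt5, Opt7, Opt8 → 5.

5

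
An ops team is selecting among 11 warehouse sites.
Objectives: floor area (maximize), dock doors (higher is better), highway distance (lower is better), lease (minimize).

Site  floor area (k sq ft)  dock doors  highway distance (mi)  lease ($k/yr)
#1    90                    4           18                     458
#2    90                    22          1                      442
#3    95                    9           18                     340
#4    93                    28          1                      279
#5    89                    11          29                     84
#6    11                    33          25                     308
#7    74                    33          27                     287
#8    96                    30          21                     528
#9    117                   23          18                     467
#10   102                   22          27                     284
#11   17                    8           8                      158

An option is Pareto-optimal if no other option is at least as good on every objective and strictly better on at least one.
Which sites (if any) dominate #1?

#2, #3, #4

#2: floor area 90≥90, dock doors 22≥4, highway distance 1≤18, lease 442≤458 — dominates #1.
#3: floor area 95≥90, dock doors 9≥4, highway distance 18≤18, lease 340≤458 — dominates #1.
#4: floor area 93≥90, dock doors 28≥4, highway distance 1≤18, lease 279≤458 — dominates #1.
Others (#5, #6, #7, #8, #9, #10, #11) are each worse than #1 on at least one objective.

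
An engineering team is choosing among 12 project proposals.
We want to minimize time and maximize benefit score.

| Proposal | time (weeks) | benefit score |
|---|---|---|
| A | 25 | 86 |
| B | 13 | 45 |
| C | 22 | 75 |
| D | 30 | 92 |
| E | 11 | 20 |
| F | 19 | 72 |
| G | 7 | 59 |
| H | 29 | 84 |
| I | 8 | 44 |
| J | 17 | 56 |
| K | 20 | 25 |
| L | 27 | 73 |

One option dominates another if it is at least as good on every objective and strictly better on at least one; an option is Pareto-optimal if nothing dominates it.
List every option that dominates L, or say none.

A: time 25≤27, benefit score 86≥73 — dominates L.
C: time 22≤27, benefit score 75≥73 — dominates L.
Others (B, D, E, F, G, H, I, J, K) are each worse than L on at least one objective.

A, C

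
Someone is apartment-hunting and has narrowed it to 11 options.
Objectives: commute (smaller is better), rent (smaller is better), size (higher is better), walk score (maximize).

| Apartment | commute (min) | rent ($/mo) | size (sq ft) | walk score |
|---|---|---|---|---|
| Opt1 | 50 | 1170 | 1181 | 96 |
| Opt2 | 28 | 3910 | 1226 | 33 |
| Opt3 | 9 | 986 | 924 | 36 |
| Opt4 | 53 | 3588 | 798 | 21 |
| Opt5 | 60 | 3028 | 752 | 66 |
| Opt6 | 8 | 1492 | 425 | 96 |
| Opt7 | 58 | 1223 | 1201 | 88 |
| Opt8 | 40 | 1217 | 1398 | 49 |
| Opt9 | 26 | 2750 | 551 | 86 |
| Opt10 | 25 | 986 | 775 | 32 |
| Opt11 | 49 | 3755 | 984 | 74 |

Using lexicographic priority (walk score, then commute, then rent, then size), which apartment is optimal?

Opt6

First maximize walk score: best is 96, kept {Opt1, Opt6}.
Then minimize commute: best is 8, kept {Opt6}.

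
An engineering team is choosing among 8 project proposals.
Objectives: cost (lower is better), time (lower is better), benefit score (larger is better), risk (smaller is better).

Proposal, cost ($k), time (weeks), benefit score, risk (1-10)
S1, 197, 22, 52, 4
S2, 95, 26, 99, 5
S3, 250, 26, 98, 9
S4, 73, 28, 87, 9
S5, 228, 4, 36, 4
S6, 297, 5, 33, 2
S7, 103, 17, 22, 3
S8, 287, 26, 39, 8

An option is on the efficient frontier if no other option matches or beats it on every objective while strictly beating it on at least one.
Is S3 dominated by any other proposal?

Yes

S2 vs S3: cost 95≤250, time 26≤26, benefit score 99≥98, risk 5≤9 — S2 is at least as good on every objective and strictly better on at least one, so S2 dominates S3.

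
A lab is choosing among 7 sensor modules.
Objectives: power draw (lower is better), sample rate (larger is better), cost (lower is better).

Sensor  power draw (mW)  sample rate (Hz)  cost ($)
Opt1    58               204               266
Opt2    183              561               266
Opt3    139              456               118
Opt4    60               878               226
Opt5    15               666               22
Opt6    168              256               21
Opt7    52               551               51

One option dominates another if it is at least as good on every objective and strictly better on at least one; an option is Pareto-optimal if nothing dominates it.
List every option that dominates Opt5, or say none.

none

Opt1: worse on power draw (58 vs 15).
Opt2: worse on power draw (183 vs 15).
Opt3: worse on power draw (139 vs 15).
Opt4: worse on power draw (60 vs 15).
Opt6: worse on power draw (168 vs 15).
Opt7: worse on power draw (52 vs 15).
No option dominates Opt5.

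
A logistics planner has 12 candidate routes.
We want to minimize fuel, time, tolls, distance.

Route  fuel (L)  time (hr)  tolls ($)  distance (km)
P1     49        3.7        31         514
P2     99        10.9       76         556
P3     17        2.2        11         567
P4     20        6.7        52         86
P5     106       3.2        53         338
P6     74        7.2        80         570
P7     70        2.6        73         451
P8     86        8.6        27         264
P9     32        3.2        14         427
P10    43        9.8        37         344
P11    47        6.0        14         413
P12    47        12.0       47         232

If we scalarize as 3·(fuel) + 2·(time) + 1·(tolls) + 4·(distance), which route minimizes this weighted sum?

P1: 3·49 + 2·3.7 + 1·31 + 4·514 = 2241.4
P2: 3·99 + 2·10.9 + 1·76 + 4·556 = 2618.8
P3: 3·17 + 2·2.2 + 1·11 + 4·567 = 2334.4
P4: 3·20 + 2·6.7 + 1·52 + 4·86 = 469.4
P5: 3·106 + 2·3.2 + 1·53 + 4·338 = 1729.4
P6: 3·74 + 2·7.2 + 1·80 + 4·570 = 2596.4
P7: 3·70 + 2·2.6 + 1·73 + 4·451 = 2092.2
P8: 3·86 + 2·8.6 + 1·27 + 4·264 = 1358.2
P9: 3·32 + 2·3.2 + 1·14 + 4·427 = 1824.4
P10: 3·43 + 2·9.8 + 1·37 + 4·344 = 1561.6
P11: 3·47 + 2·6.0 + 1·14 + 4·413 = 1819.0
P12: 3·47 + 2·12.0 + 1·47 + 4·232 = 1140.0
Lowest: P4 at 469.4.

P4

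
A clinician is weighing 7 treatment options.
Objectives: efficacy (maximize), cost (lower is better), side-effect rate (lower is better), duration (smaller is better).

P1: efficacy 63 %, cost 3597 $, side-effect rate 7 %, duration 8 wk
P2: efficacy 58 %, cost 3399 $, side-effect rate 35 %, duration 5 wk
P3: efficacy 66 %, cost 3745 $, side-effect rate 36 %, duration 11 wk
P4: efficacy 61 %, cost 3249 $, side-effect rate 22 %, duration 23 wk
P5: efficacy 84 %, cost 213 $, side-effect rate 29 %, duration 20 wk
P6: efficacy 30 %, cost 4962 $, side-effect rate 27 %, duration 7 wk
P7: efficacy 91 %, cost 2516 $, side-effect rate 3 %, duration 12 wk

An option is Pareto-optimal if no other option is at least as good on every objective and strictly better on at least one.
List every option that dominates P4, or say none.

P7: efficacy 91≥61, cost 2516≤3249, side-effect rate 3≤22, duration 12≤23 — dominates P4.
Others (P1, P2, P3, P5, P6) are each worse than P4 on at least one objective.

P7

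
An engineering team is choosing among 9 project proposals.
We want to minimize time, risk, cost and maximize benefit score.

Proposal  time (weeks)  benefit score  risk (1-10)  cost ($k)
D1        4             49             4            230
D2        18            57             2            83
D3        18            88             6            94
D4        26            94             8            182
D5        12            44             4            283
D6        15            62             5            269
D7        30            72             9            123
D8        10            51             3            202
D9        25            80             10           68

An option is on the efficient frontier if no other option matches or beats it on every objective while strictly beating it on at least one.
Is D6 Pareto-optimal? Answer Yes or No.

Yes

D1: worse on benefit score (49 vs 62).
D2: worse on time (18 vs 15).
D3: worse on time (18 vs 15).
D4: worse on time (26 vs 15).
D5: worse on benefit score (44 vs 62).
D7: worse on time (30 vs 15).
D8: worse on benefit score (51 vs 62).
D9: worse on time (25 vs 15).
No option is at least as good as D6 on every objective and strictly better on one.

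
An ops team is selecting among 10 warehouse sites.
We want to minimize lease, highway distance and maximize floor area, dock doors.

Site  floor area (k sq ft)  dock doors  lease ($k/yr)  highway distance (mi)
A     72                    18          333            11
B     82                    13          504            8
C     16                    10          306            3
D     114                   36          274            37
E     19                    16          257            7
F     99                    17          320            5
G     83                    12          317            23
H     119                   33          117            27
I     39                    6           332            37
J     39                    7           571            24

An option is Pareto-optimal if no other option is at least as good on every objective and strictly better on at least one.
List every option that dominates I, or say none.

D: floor area 114≥39, dock doors 36≥6, lease 274≤332, highway distance 37≤37 — dominates I.
F: floor area 99≥39, dock doors 17≥6, lease 320≤332, highway distance 5≤37 — dominates I.
G: floor area 83≥39, dock doors 12≥6, lease 317≤332, highway distance 23≤37 — dominates I.
H: floor area 119≥39, dock doors 33≥6, lease 117≤332, highway distance 27≤37 — dominates I.
Others (A, B, C, E, J) are each worse than I on at least one objective.

D, F, G, H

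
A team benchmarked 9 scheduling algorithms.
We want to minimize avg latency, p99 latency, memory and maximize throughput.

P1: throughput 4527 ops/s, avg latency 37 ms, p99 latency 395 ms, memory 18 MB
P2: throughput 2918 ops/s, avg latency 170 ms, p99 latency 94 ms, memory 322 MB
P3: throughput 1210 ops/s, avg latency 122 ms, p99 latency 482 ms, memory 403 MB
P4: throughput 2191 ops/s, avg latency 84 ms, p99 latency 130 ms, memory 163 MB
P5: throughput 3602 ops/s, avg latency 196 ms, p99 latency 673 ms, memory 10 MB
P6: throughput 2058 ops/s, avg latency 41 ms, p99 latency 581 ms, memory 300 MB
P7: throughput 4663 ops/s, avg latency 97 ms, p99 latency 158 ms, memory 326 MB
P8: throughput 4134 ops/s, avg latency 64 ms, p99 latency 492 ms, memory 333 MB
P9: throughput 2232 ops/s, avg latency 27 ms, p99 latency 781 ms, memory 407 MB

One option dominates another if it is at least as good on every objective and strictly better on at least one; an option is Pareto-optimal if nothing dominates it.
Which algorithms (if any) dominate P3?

P1, P4, P7

P1: throughput 4527≥1210, avg latency 37≤122, p99 latency 395≤482, memory 18≤403 — dominates P3.
P4: throughput 2191≥1210, avg latency 84≤122, p99 latency 130≤482, memory 163≤403 — dominates P3.
P7: throughput 4663≥1210, avg latency 97≤122, p99 latency 158≤482, memory 326≤403 — dominates P3.
Others (P2, P5, P6, P8, P9) are each worse than P3 on at least one objective.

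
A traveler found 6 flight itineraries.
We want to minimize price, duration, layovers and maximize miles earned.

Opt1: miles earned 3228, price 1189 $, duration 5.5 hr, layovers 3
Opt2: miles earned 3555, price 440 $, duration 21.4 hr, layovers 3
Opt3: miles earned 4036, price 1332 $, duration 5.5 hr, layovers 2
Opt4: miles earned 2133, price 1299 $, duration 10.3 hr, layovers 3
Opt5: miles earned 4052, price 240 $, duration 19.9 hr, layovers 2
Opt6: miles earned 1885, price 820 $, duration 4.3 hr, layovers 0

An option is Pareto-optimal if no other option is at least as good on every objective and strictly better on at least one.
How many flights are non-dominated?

Opt1: not dominated.
Opt2: dominated by Opt5 (miles earned 4052≥3555, price 240≤440, duration 19.9≤21.4, layovers 2≤3).
Opt3: not dominated.
Opt4: dominated by Opt1 (miles earned 3228≥2133, price 1189≤1299, duration 5.5≤10.3, layovers 3≤3).
Opt5: not dominated (best miles earned).
Opt6: not dominated (best duration).
Pareto-optimal: Opt1, Opt3, Opt5, Opt6 → 4.

4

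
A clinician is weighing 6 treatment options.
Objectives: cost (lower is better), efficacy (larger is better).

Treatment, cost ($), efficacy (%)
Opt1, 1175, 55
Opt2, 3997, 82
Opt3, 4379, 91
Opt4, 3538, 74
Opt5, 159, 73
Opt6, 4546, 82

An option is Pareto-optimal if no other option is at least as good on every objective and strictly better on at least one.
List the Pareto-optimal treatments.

Opt2, Opt3, Opt4, Opt5

Opt1: dominated by Opt5 (cost 159≤1175, efficacy 73≥55).
Opt2: not dominated.
Opt3: not dominated (best efficacy).
Opt4: not dominated.
Opt5: not dominated (best cost).
Opt6: dominated by Opt2 (cost 3997≤4546, efficacy 82≥82).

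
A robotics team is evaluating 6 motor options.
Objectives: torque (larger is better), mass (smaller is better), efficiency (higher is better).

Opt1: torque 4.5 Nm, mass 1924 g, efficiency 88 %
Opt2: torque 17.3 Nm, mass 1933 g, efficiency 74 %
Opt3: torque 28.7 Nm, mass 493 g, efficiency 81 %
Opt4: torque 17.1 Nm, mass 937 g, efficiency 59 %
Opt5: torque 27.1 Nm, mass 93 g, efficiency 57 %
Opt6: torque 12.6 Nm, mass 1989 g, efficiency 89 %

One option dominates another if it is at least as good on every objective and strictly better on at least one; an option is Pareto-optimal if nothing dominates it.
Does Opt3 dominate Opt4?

Yes

Opt3 vs Opt4: torque 28.7≥17.1, mass 493≤937, efficiency 81≥59 — Opt3 is at least as good on every objective with at least one strict improvement.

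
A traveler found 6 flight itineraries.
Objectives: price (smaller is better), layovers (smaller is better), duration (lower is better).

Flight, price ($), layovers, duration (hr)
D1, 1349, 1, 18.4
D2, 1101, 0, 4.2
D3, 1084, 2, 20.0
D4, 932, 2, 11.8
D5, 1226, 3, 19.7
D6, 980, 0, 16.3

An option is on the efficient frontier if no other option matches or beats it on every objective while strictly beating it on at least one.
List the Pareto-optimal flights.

D1: dominated by D2 (price 1101≤1349, layovers 0≤1, duration 4.2≤18.4).
D2: not dominated (best duration).
D3: dominated by D4 (price 932≤1084, layovers 2≤2, duration 11.8≤20.0).
D4: not dominated (best price).
D5: dominated by D2 (price 1101≤1226, layovers 0≤3, duration 4.2≤19.7).
D6: not dominated.

D2, D4, D6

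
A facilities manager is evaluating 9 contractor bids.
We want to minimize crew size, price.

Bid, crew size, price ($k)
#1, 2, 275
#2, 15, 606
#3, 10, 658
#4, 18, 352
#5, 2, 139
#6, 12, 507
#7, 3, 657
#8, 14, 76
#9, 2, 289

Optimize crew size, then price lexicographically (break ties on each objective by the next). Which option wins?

First minimize crew size: best is 2, kept {#1, #5, #9}.
Then minimize price: best is 139, kept {#5}.

#5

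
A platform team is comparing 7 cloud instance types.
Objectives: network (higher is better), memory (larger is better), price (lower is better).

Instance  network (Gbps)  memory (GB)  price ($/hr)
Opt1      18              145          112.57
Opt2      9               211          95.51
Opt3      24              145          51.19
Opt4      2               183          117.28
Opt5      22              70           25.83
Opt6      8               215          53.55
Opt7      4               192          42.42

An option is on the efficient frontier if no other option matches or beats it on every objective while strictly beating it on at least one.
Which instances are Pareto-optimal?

Opt2, Opt3, Opt5, Opt6, Opt7

Opt1: dominated by Opt3 (network 24≥18, memory 145≥145, price 51.19≤112.57).
Opt2: not dominated.
Opt3: not dominated (best network).
Opt4: dominated by Opt2 (network 9≥2, memory 211≥183, price 95.51≤117.28).
Opt5: not dominated (best price).
Opt6: not dominated (best memory).
Opt7: not dominated.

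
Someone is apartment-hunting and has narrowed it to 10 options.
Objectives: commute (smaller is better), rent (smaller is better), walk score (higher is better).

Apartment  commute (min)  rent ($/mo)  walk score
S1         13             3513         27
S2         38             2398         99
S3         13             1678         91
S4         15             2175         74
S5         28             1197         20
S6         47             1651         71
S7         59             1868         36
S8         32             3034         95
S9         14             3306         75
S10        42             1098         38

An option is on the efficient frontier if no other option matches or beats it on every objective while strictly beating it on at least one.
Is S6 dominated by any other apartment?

No

S1: worse on rent (3513 vs 1651).
S2: worse on rent (2398 vs 1651).
S3: worse on rent (1678 vs 1651).
S4: worse on rent (2175 vs 1651).
S5: worse on walk score (20 vs 71).
S7: worse on commute (59 vs 47).
S8: worse on rent (3034 vs 1651).
S9: worse on rent (3306 vs 1651).
S10: worse on walk score (38 vs 71).
No option is at least as good as S6 on every objective and strictly better on one.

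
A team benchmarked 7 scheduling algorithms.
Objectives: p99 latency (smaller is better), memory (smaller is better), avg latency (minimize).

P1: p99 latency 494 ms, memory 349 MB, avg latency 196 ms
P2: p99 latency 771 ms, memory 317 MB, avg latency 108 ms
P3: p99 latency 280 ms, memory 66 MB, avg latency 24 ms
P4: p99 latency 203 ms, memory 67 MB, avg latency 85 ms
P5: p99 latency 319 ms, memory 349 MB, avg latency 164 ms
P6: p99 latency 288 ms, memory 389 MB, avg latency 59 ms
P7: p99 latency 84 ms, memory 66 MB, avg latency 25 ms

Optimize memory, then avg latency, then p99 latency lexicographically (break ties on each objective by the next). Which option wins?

First minimize memory: best is 66, kept {P3, P7}.
Then minimize avg latency: best is 24, kept {P3}.

P3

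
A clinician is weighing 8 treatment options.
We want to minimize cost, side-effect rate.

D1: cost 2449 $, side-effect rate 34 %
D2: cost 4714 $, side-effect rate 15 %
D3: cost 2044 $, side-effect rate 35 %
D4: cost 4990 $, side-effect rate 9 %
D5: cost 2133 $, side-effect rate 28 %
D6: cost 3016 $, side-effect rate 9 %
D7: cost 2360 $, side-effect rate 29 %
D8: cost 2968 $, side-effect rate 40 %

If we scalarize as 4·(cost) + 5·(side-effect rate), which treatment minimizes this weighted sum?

D1: 4·2449 + 5·34 = 9966
D2: 4·4714 + 5·15 = 18931
D3: 4·2044 + 5·35 = 8351
D4: 4·4990 + 5·9 = 20005
D5: 4·2133 + 5·28 = 8672
D6: 4·3016 + 5·9 = 12109
D7: 4·2360 + 5·29 = 9585
D8: 4·2968 + 5·40 = 12072
Lowest: D3 at 8351.

D3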